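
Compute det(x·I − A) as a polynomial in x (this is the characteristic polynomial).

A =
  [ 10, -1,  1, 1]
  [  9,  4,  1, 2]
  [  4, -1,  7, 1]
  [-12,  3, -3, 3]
x^4 - 24*x^3 + 216*x^2 - 864*x + 1296

Expanding det(x·I − A) (e.g. by cofactor expansion or by noting that A is similar to its Jordan form J, which has the same characteristic polynomial as A) gives
  χ_A(x) = x^4 - 24*x^3 + 216*x^2 - 864*x + 1296
which factors as (x - 6)^4. The eigenvalues (with algebraic multiplicities) are λ = 6 with multiplicity 4.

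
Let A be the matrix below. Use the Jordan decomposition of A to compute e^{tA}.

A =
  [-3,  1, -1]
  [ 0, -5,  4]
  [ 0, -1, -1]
e^{tA} =
  [exp(-3*t), -t^2*exp(-3*t)/2 + t*exp(-3*t), t^2*exp(-3*t) - t*exp(-3*t)]
  [0, -2*t*exp(-3*t) + exp(-3*t), 4*t*exp(-3*t)]
  [0, -t*exp(-3*t), 2*t*exp(-3*t) + exp(-3*t)]

Strategy: write A = P · J · P⁻¹ where J is a Jordan canonical form, so e^{tA} = P · e^{tJ} · P⁻¹, and e^{tJ} can be computed block-by-block.

A has Jordan form
J =
  [-3,  1,  0]
  [ 0, -3,  1]
  [ 0,  0, -3]
(up to reordering of blocks).

Per-block formulas:
  For a 3×3 Jordan block J_3(-3): exp(t · J_3(-3)) = e^(-3t)·(I + t·N + (t^2/2)·N^2), where N is the 3×3 nilpotent shift.

After assembling e^{tJ} and conjugating by P, we get:

e^{tA} =
  [exp(-3*t), -t^2*exp(-3*t)/2 + t*exp(-3*t), t^2*exp(-3*t) - t*exp(-3*t)]
  [0, -2*t*exp(-3*t) + exp(-3*t), 4*t*exp(-3*t)]
  [0, -t*exp(-3*t), 2*t*exp(-3*t) + exp(-3*t)]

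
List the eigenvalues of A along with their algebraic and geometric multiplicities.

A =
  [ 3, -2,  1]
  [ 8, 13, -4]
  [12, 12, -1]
λ = 5: alg = 3, geom = 2

Step 1 — factor the characteristic polynomial to read off the algebraic multiplicities:
  χ_A(x) = (x - 5)^3

Step 2 — compute geometric multiplicities via the rank-nullity identity g(λ) = n − rank(A − λI):
  rank(A − (5)·I) = 1, so dim ker(A − (5)·I) = n − 1 = 2

Summary:
  λ = 5: algebraic multiplicity = 3, geometric multiplicity = 2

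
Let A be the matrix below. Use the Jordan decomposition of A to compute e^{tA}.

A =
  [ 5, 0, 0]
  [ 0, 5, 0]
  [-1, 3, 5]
e^{tA} =
  [exp(5*t), 0, 0]
  [0, exp(5*t), 0]
  [-t*exp(5*t), 3*t*exp(5*t), exp(5*t)]

Strategy: write A = P · J · P⁻¹ where J is a Jordan canonical form, so e^{tA} = P · e^{tJ} · P⁻¹, and e^{tJ} can be computed block-by-block.

A has Jordan form
J =
  [5, 1, 0]
  [0, 5, 0]
  [0, 0, 5]
(up to reordering of blocks).

Per-block formulas:
  For a 1×1 block at λ = 5: exp(t · [5]) = [e^(5t)].
  For a 2×2 Jordan block J_2(5): exp(t · J_2(5)) = e^(5t)·(I + t·N), where N is the 2×2 nilpotent shift.

After assembling e^{tJ} and conjugating by P, we get:

e^{tA} =
  [exp(5*t), 0, 0]
  [0, exp(5*t), 0]
  [-t*exp(5*t), 3*t*exp(5*t), exp(5*t)]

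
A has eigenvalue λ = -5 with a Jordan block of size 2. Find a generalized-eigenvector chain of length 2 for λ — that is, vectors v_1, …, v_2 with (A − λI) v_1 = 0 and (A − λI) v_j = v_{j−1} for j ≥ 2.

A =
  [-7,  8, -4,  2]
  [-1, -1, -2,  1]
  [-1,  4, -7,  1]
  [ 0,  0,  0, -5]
A Jordan chain for λ = -5 of length 2:
v_1 = (-2, -1, -1, 0)ᵀ
v_2 = (1, 0, 0, 0)ᵀ

Let N = A − (-5)·I. We want v_2 with N^2 v_2 = 0 but N^1 v_2 ≠ 0; then v_{j-1} := N · v_j for j = 2, …, 2.

Pick v_2 = (1, 0, 0, 0)ᵀ.
Then v_1 = N · v_2 = (-2, -1, -1, 0)ᵀ.

Sanity check: (A − (-5)·I) v_1 = (0, 0, 0, 0)ᵀ = 0. ✓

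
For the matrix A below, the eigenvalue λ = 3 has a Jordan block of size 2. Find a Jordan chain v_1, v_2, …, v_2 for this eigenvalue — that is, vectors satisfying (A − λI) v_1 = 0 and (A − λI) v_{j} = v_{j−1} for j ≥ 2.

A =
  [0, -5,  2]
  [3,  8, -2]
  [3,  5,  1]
A Jordan chain for λ = 3 of length 2:
v_1 = (-3, 3, 3)ᵀ
v_2 = (1, 0, 0)ᵀ

Let N = A − (3)·I. We want v_2 with N^2 v_2 = 0 but N^1 v_2 ≠ 0; then v_{j-1} := N · v_j for j = 2, …, 2.

Pick v_2 = (1, 0, 0)ᵀ.
Then v_1 = N · v_2 = (-3, 3, 3)ᵀ.

Sanity check: (A − (3)·I) v_1 = (0, 0, 0)ᵀ = 0. ✓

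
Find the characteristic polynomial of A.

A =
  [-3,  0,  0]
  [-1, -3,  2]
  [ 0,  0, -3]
x^3 + 9*x^2 + 27*x + 27

Expanding det(x·I − A) (e.g. by cofactor expansion or by noting that A is similar to its Jordan form J, which has the same characteristic polynomial as A) gives
  χ_A(x) = x^3 + 9*x^2 + 27*x + 27
which factors as (x + 3)^3. The eigenvalues (with algebraic multiplicities) are λ = -3 with multiplicity 3.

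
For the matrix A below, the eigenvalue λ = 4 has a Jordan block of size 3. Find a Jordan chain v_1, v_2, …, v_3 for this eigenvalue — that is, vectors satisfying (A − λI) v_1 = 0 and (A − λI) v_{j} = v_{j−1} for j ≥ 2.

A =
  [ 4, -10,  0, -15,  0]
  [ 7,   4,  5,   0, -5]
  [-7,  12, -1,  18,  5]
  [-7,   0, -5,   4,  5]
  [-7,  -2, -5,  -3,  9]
A Jordan chain for λ = 4 of length 3:
v_1 = (35, 0, -42, 0, 7)ᵀ
v_2 = (0, 7, -7, -7, -7)ᵀ
v_3 = (1, 0, 0, 0, 0)ᵀ

Let N = A − (4)·I. We want v_3 with N^3 v_3 = 0 but N^2 v_3 ≠ 0; then v_{j-1} := N · v_j for j = 3, …, 2.

Pick v_3 = (1, 0, 0, 0, 0)ᵀ.
Then v_2 = N · v_3 = (0, 7, -7, -7, -7)ᵀ.
Then v_1 = N · v_2 = (35, 0, -42, 0, 7)ᵀ.

Sanity check: (A − (4)·I) v_1 = (0, 0, 0, 0, 0)ᵀ = 0. ✓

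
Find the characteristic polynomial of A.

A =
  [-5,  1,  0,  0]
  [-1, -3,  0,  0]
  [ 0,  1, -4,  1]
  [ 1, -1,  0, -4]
x^4 + 16*x^3 + 96*x^2 + 256*x + 256

Expanding det(x·I − A) (e.g. by cofactor expansion or by noting that A is similar to its Jordan form J, which has the same characteristic polynomial as A) gives
  χ_A(x) = x^4 + 16*x^3 + 96*x^2 + 256*x + 256
which factors as (x + 4)^4. The eigenvalues (with algebraic multiplicities) are λ = -4 with multiplicity 4.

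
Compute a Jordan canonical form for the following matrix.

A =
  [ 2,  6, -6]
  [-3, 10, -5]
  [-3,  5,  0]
J_1(2) ⊕ J_2(5)

The characteristic polynomial is
  det(x·I − A) = x^3 - 12*x^2 + 45*x - 50 = (x - 5)^2*(x - 2)

Eigenvalues and multiplicities (the geometric multiplicity of λ is n − rank(A − λI), which equals the number of Jordan blocks for λ):
  λ = 2: algebraic multiplicity = 1, geometric multiplicity = 1
  λ = 5: algebraic multiplicity = 2, geometric multiplicity = 1

Determining the block sizes for each eigenvalue:
  λ = 2: one block (gm = 1), so the single block has size am = 1 → block sizes [1]
  λ = 5: one block (gm = 1), so the single block has size am = 2 → block sizes [2]

Assembling the blocks gives a Jordan form
J =
  [2, 0, 0]
  [0, 5, 1]
  [0, 0, 5]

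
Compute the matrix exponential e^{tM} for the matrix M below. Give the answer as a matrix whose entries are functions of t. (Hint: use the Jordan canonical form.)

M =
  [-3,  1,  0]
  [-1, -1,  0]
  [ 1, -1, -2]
e^{tM} =
  [-t*exp(-2*t) + exp(-2*t), t*exp(-2*t), 0]
  [-t*exp(-2*t), t*exp(-2*t) + exp(-2*t), 0]
  [t*exp(-2*t), -t*exp(-2*t), exp(-2*t)]

Strategy: write M = P · J · P⁻¹ where J is a Jordan canonical form, so e^{tM} = P · e^{tJ} · P⁻¹, and e^{tJ} can be computed block-by-block.

M has Jordan form
J =
  [-2,  1,  0]
  [ 0, -2,  0]
  [ 0,  0, -2]
(up to reordering of blocks).

Per-block formulas:
  For a 2×2 Jordan block J_2(-2): exp(t · J_2(-2)) = e^(-2t)·(I + t·N), where N is the 2×2 nilpotent shift.
  For a 1×1 block at λ = -2: exp(t · [-2]) = [e^(-2t)].

After assembling e^{tJ} and conjugating by P, we get:

e^{tM} =
  [-t*exp(-2*t) + exp(-2*t), t*exp(-2*t), 0]
  [-t*exp(-2*t), t*exp(-2*t) + exp(-2*t), 0]
  [t*exp(-2*t), -t*exp(-2*t), exp(-2*t)]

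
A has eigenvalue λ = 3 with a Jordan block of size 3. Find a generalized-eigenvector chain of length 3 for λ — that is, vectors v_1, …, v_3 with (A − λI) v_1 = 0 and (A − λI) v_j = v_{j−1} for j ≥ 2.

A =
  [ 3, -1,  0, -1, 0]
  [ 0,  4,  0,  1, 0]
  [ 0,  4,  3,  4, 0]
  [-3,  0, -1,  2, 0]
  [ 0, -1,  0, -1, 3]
A Jordan chain for λ = 3 of length 3:
v_1 = (3, -3, -12, 3, 3)ᵀ
v_2 = (0, 0, 0, -3, 0)ᵀ
v_3 = (1, 0, 0, 0, 0)ᵀ

Let N = A − (3)·I. We want v_3 with N^3 v_3 = 0 but N^2 v_3 ≠ 0; then v_{j-1} := N · v_j for j = 3, …, 2.

Pick v_3 = (1, 0, 0, 0, 0)ᵀ.
Then v_2 = N · v_3 = (0, 0, 0, -3, 0)ᵀ.
Then v_1 = N · v_2 = (3, -3, -12, 3, 3)ᵀ.

Sanity check: (A − (3)·I) v_1 = (0, 0, 0, 0, 0)ᵀ = 0. ✓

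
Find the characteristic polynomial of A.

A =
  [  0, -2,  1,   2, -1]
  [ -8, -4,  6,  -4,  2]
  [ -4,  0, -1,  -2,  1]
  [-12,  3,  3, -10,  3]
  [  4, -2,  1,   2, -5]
x^5 + 20*x^4 + 160*x^3 + 640*x^2 + 1280*x + 1024

Expanding det(x·I − A) (e.g. by cofactor expansion or by noting that A is similar to its Jordan form J, which has the same characteristic polynomial as A) gives
  χ_A(x) = x^5 + 20*x^4 + 160*x^3 + 640*x^2 + 1280*x + 1024
which factors as (x + 4)^5. The eigenvalues (with algebraic multiplicities) are λ = -4 with multiplicity 5.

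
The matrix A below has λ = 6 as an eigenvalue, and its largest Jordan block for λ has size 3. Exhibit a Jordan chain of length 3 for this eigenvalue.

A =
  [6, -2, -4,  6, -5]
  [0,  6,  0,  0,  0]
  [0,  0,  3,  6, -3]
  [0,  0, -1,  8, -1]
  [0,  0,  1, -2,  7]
A Jordan chain for λ = 6 of length 3:
v_1 = (1, 0, 0, 0, 0)ᵀ
v_2 = (-4, 0, -3, -1, 1)ᵀ
v_3 = (0, 0, 1, 0, 0)ᵀ

Let N = A − (6)·I. We want v_3 with N^3 v_3 = 0 but N^2 v_3 ≠ 0; then v_{j-1} := N · v_j for j = 3, …, 2.

Pick v_3 = (0, 0, 1, 0, 0)ᵀ.
Then v_2 = N · v_3 = (-4, 0, -3, -1, 1)ᵀ.
Then v_1 = N · v_2 = (1, 0, 0, 0, 0)ᵀ.

Sanity check: (A − (6)·I) v_1 = (0, 0, 0, 0, 0)ᵀ = 0. ✓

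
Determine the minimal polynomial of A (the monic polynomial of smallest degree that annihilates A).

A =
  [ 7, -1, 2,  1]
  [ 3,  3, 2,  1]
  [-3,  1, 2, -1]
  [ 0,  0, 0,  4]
x^2 - 8*x + 16

The characteristic polynomial is χ_A(x) = (x - 4)^4, so the eigenvalues are known. The minimal polynomial is
  m_A(x) = Π_λ (x − λ)^{k_λ}
where k_λ is the size of the *largest* Jordan block for λ (equivalently, the smallest k with (A − λI)^k v = 0 for every generalised eigenvector v of λ).

  λ = 4: largest Jordan block has size 2, contributing (x − 4)^2

So m_A(x) = (x - 4)^2 = x^2 - 8*x + 16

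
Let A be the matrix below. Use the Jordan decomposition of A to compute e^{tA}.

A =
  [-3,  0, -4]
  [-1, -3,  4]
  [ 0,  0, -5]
e^{tA} =
  [exp(-3*t), 0, -2*exp(-3*t) + 2*exp(-5*t)]
  [-t*exp(-3*t), exp(-3*t), 2*t*exp(-3*t) + exp(-3*t) - exp(-5*t)]
  [0, 0, exp(-5*t)]

Strategy: write A = P · J · P⁻¹ where J is a Jordan canonical form, so e^{tA} = P · e^{tJ} · P⁻¹, and e^{tJ} can be computed block-by-block.

A has Jordan form
J =
  [-5,  0,  0]
  [ 0, -3,  1]
  [ 0,  0, -3]
(up to reordering of blocks).

Per-block formulas:
  For a 2×2 Jordan block J_2(-3): exp(t · J_2(-3)) = e^(-3t)·(I + t·N), where N is the 2×2 nilpotent shift.
  For a 1×1 block at λ = -5: exp(t · [-5]) = [e^(-5t)].

After assembling e^{tJ} and conjugating by P, we get:

e^{tA} =
  [exp(-3*t), 0, -2*exp(-3*t) + 2*exp(-5*t)]
  [-t*exp(-3*t), exp(-3*t), 2*t*exp(-3*t) + exp(-3*t) - exp(-5*t)]
  [0, 0, exp(-5*t)]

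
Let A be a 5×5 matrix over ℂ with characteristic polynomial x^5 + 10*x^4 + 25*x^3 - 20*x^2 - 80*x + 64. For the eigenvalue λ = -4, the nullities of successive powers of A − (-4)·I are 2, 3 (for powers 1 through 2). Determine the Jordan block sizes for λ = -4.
Block sizes for λ = -4: [2, 1]

From the dimensions of kernels of powers, the number of Jordan blocks of size at least j is d_j − d_{j−1} where d_j = dim ker(N^j) (with d_0 = 0). Computing the differences gives [2, 1].
The number of blocks of size exactly k is (#blocks of size ≥ k) − (#blocks of size ≥ k + 1), so the partition is: 1 block(s) of size 1, 1 block(s) of size 2.
In nonincreasing order the block sizes are [2, 1].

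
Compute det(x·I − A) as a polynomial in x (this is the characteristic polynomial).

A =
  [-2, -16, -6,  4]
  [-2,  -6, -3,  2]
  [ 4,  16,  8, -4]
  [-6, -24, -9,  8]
x^4 - 8*x^3 + 24*x^2 - 32*x + 16

Expanding det(x·I − A) (e.g. by cofactor expansion or by noting that A is similar to its Jordan form J, which has the same characteristic polynomial as A) gives
  χ_A(x) = x^4 - 8*x^3 + 24*x^2 - 32*x + 16
which factors as (x - 2)^4. The eigenvalues (with algebraic multiplicities) are λ = 2 with multiplicity 4.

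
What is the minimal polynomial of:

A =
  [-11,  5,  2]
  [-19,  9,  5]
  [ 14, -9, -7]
x^3 + 9*x^2 + 27*x + 27

The characteristic polynomial is χ_A(x) = (x + 3)^3, so the eigenvalues are known. The minimal polynomial is
  m_A(x) = Π_λ (x − λ)^{k_λ}
where k_λ is the size of the *largest* Jordan block for λ (equivalently, the smallest k with (A − λI)^k v = 0 for every generalised eigenvector v of λ).

  λ = -3: largest Jordan block has size 3, contributing (x + 3)^3

So m_A(x) = (x + 3)^3 = x^3 + 9*x^2 + 27*x + 27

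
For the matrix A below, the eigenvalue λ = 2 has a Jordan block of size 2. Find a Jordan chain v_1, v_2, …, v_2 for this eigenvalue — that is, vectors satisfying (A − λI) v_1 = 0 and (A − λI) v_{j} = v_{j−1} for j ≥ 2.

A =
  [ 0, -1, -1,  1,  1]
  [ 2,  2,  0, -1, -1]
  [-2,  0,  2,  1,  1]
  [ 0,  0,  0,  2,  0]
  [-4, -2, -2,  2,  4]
A Jordan chain for λ = 2 of length 2:
v_1 = (-2, 2, -2, 0, -4)ᵀ
v_2 = (1, 0, 0, 0, 0)ᵀ

Let N = A − (2)·I. We want v_2 with N^2 v_2 = 0 but N^1 v_2 ≠ 0; then v_{j-1} := N · v_j for j = 2, …, 2.

Pick v_2 = (1, 0, 0, 0, 0)ᵀ.
Then v_1 = N · v_2 = (-2, 2, -2, 0, -4)ᵀ.

Sanity check: (A − (2)·I) v_1 = (0, 0, 0, 0, 0)ᵀ = 0. ✓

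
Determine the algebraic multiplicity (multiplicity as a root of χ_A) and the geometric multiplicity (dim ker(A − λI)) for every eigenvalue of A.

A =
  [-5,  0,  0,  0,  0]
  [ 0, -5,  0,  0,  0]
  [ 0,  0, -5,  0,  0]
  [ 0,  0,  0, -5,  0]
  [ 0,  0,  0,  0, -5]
λ = -5: alg = 5, geom = 5

Step 1 — factor the characteristic polynomial to read off the algebraic multiplicities:
  χ_A(x) = (x + 5)^5

Step 2 — compute geometric multiplicities via the rank-nullity identity g(λ) = n − rank(A − λI):
  rank(A − (-5)·I) = 0, so dim ker(A − (-5)·I) = n − 0 = 5

Summary:
  λ = -5: algebraic multiplicity = 5, geometric multiplicity = 5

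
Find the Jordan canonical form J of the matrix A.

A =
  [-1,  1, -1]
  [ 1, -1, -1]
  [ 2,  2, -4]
J_2(-2) ⊕ J_1(-2)

The characteristic polynomial is
  det(x·I − A) = x^3 + 6*x^2 + 12*x + 8 = (x + 2)^3

Eigenvalues and multiplicities (the geometric multiplicity of λ is n − rank(A − λI), which equals the number of Jordan blocks for λ):
  λ = -2: algebraic multiplicity = 3, geometric multiplicity = 2

Determining the block sizes for each eigenvalue:
  λ = -2: 2 blocks summing to 3 forces exactly one block of size 2 and the rest size 1 → block sizes [2, 1]

Assembling the blocks gives a Jordan form
J =
  [-2,  1,  0]
  [ 0, -2,  0]
  [ 0,  0, -2]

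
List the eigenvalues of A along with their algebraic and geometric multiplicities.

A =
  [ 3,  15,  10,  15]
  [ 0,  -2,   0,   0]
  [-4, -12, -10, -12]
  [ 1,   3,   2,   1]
λ = -2: alg = 4, geom = 3

Step 1 — factor the characteristic polynomial to read off the algebraic multiplicities:
  χ_A(x) = (x + 2)^4

Step 2 — compute geometric multiplicities via the rank-nullity identity g(λ) = n − rank(A − λI):
  rank(A − (-2)·I) = 1, so dim ker(A − (-2)·I) = n − 1 = 3

Summary:
  λ = -2: algebraic multiplicity = 4, geometric multiplicity = 3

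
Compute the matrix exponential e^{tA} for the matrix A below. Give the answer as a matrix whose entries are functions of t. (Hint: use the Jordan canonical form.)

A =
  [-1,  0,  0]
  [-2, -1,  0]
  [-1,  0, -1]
e^{tA} =
  [exp(-t), 0, 0]
  [-2*t*exp(-t), exp(-t), 0]
  [-t*exp(-t), 0, exp(-t)]

Strategy: write A = P · J · P⁻¹ where J is a Jordan canonical form, so e^{tA} = P · e^{tJ} · P⁻¹, and e^{tJ} can be computed block-by-block.

A has Jordan form
J =
  [-1,  1,  0]
  [ 0, -1,  0]
  [ 0,  0, -1]
(up to reordering of blocks).

Per-block formulas:
  For a 2×2 Jordan block J_2(-1): exp(t · J_2(-1)) = e^(-1t)·(I + t·N), where N is the 2×2 nilpotent shift.
  For a 1×1 block at λ = -1: exp(t · [-1]) = [e^(-1t)].

After assembling e^{tJ} and conjugating by P, we get:

e^{tA} =
  [exp(-t), 0, 0]
  [-2*t*exp(-t), exp(-t), 0]
  [-t*exp(-t), 0, exp(-t)]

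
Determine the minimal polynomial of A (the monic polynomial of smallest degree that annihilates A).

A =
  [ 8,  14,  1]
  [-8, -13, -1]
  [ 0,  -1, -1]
x^3 + 6*x^2 + 12*x + 8

The characteristic polynomial is χ_A(x) = (x + 2)^3, so the eigenvalues are known. The minimal polynomial is
  m_A(x) = Π_λ (x − λ)^{k_λ}
where k_λ is the size of the *largest* Jordan block for λ (equivalently, the smallest k with (A − λI)^k v = 0 for every generalised eigenvector v of λ).

  λ = -2: largest Jordan block has size 3, contributing (x + 2)^3

So m_A(x) = (x + 2)^3 = x^3 + 6*x^2 + 12*x + 8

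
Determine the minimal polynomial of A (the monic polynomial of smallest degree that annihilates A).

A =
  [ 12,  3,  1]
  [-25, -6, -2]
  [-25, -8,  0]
x^3 - 6*x^2 + 12*x - 8

The characteristic polynomial is χ_A(x) = (x - 2)^3, so the eigenvalues are known. The minimal polynomial is
  m_A(x) = Π_λ (x − λ)^{k_λ}
where k_λ is the size of the *largest* Jordan block for λ (equivalently, the smallest k with (A − λI)^k v = 0 for every generalised eigenvector v of λ).

  λ = 2: largest Jordan block has size 3, contributing (x − 2)^3

So m_A(x) = (x - 2)^3 = x^3 - 6*x^2 + 12*x - 8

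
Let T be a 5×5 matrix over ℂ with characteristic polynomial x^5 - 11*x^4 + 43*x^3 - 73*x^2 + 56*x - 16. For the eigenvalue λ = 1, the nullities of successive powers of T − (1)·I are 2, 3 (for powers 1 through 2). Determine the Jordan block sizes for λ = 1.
Block sizes for λ = 1: [2, 1]

From the dimensions of kernels of powers, the number of Jordan blocks of size at least j is d_j − d_{j−1} where d_j = dim ker(N^j) (with d_0 = 0). Computing the differences gives [2, 1].
The number of blocks of size exactly k is (#blocks of size ≥ k) − (#blocks of size ≥ k + 1), so the partition is: 1 block(s) of size 1, 1 block(s) of size 2.
In nonincreasing order the block sizes are [2, 1].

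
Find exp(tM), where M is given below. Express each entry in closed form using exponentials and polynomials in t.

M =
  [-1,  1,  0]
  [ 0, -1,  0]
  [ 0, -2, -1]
e^{tM} =
  [exp(-t), t*exp(-t), 0]
  [0, exp(-t), 0]
  [0, -2*t*exp(-t), exp(-t)]

Strategy: write M = P · J · P⁻¹ where J is a Jordan canonical form, so e^{tM} = P · e^{tJ} · P⁻¹, and e^{tJ} can be computed block-by-block.

M has Jordan form
J =
  [-1,  1,  0]
  [ 0, -1,  0]
  [ 0,  0, -1]
(up to reordering of blocks).

Per-block formulas:
  For a 2×2 Jordan block J_2(-1): exp(t · J_2(-1)) = e^(-1t)·(I + t·N), where N is the 2×2 nilpotent shift.
  For a 1×1 block at λ = -1: exp(t · [-1]) = [e^(-1t)].

After assembling e^{tJ} and conjugating by P, we get:

e^{tM} =
  [exp(-t), t*exp(-t), 0]
  [0, exp(-t), 0]
  [0, -2*t*exp(-t), exp(-t)]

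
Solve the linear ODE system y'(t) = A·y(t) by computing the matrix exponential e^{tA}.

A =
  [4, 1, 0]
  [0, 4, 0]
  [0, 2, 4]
e^{tA} =
  [exp(4*t), t*exp(4*t), 0]
  [0, exp(4*t), 0]
  [0, 2*t*exp(4*t), exp(4*t)]

Strategy: write A = P · J · P⁻¹ where J is a Jordan canonical form, so e^{tA} = P · e^{tJ} · P⁻¹, and e^{tJ} can be computed block-by-block.

A has Jordan form
J =
  [4, 1, 0]
  [0, 4, 0]
  [0, 0, 4]
(up to reordering of blocks).

Per-block formulas:
  For a 2×2 Jordan block J_2(4): exp(t · J_2(4)) = e^(4t)·(I + t·N), where N is the 2×2 nilpotent shift.
  For a 1×1 block at λ = 4: exp(t · [4]) = [e^(4t)].

After assembling e^{tJ} and conjugating by P, we get:

e^{tA} =
  [exp(4*t), t*exp(4*t), 0]
  [0, exp(4*t), 0]
  [0, 2*t*exp(4*t), exp(4*t)]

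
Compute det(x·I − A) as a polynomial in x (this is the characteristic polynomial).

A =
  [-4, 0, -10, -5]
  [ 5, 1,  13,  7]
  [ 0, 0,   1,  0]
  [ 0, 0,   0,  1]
x^4 + x^3 - 9*x^2 + 11*x - 4

Expanding det(x·I − A) (e.g. by cofactor expansion or by noting that A is similar to its Jordan form J, which has the same characteristic polynomial as A) gives
  χ_A(x) = x^4 + x^3 - 9*x^2 + 11*x - 4
which factors as (x - 1)^3*(x + 4). The eigenvalues (with algebraic multiplicities) are λ = -4 with multiplicity 1, λ = 1 with multiplicity 3.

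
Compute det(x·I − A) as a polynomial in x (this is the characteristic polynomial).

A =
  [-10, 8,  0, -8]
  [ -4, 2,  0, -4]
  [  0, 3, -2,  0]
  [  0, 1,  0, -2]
x^4 + 12*x^3 + 52*x^2 + 96*x + 64

Expanding det(x·I − A) (e.g. by cofactor expansion or by noting that A is similar to its Jordan form J, which has the same characteristic polynomial as A) gives
  χ_A(x) = x^4 + 12*x^3 + 52*x^2 + 96*x + 64
which factors as (x + 2)^2*(x + 4)^2. The eigenvalues (with algebraic multiplicities) are λ = -4 with multiplicity 2, λ = -2 with multiplicity 2.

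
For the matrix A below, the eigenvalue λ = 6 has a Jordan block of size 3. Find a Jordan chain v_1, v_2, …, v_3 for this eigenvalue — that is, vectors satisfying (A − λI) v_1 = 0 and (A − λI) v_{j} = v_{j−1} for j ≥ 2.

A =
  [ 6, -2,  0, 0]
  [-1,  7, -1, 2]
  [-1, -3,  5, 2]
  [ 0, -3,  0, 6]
A Jordan chain for λ = 6 of length 3:
v_1 = (2, 0, 4, 3)ᵀ
v_2 = (0, -1, -1, 0)ᵀ
v_3 = (1, 0, 0, 0)ᵀ

Let N = A − (6)·I. We want v_3 with N^3 v_3 = 0 but N^2 v_3 ≠ 0; then v_{j-1} := N · v_j for j = 3, …, 2.

Pick v_3 = (1, 0, 0, 0)ᵀ.
Then v_2 = N · v_3 = (0, -1, -1, 0)ᵀ.
Then v_1 = N · v_2 = (2, 0, 4, 3)ᵀ.

Sanity check: (A − (6)·I) v_1 = (0, 0, 0, 0)ᵀ = 0. ✓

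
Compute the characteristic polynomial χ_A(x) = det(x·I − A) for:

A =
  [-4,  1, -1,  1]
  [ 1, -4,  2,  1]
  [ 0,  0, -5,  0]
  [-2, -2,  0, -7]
x^4 + 20*x^3 + 150*x^2 + 500*x + 625

Expanding det(x·I − A) (e.g. by cofactor expansion or by noting that A is similar to its Jordan form J, which has the same characteristic polynomial as A) gives
  χ_A(x) = x^4 + 20*x^3 + 150*x^2 + 500*x + 625
which factors as (x + 5)^4. The eigenvalues (with algebraic multiplicities) are λ = -5 with multiplicity 4.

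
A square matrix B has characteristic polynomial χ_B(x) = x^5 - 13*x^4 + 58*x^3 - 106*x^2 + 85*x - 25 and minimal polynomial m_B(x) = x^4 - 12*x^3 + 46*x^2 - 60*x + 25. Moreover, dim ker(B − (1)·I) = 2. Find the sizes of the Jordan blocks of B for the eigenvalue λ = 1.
Block sizes for λ = 1: [2, 1]

Step 1 — from the characteristic polynomial, algebraic multiplicity of λ = 1 is 3. From dim ker(B − (1)·I) = 2, there are exactly 2 Jordan blocks for λ = 1.
Step 2 — from the minimal polynomial, the factor (x − 1)^2 tells us the largest block for λ = 1 has size 2.
Step 3 — with total size 3, 2 blocks, and largest block 2, the block sizes (in nonincreasing order) are [2, 1].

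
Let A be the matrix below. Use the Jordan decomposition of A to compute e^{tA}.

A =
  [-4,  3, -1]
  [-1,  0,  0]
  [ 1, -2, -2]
e^{tA} =
  [-2*t*exp(-2*t) + exp(-2*t), t^2*exp(-2*t) + 3*t*exp(-2*t), t^2*exp(-2*t) - t*exp(-2*t)]
  [-t*exp(-2*t), t^2*exp(-2*t)/2 + 2*t*exp(-2*t) + exp(-2*t), t^2*exp(-2*t)/2]
  [t*exp(-2*t), -t^2*exp(-2*t)/2 - 2*t*exp(-2*t), -t^2*exp(-2*t)/2 + exp(-2*t)]

Strategy: write A = P · J · P⁻¹ where J is a Jordan canonical form, so e^{tA} = P · e^{tJ} · P⁻¹, and e^{tJ} can be computed block-by-block.

A has Jordan form
J =
  [-2,  1,  0]
  [ 0, -2,  1]
  [ 0,  0, -2]
(up to reordering of blocks).

Per-block formulas:
  For a 3×3 Jordan block J_3(-2): exp(t · J_3(-2)) = e^(-2t)·(I + t·N + (t^2/2)·N^2), where N is the 3×3 nilpotent shift.

After assembling e^{tJ} and conjugating by P, we get:

e^{tA} =
  [-2*t*exp(-2*t) + exp(-2*t), t^2*exp(-2*t) + 3*t*exp(-2*t), t^2*exp(-2*t) - t*exp(-2*t)]
  [-t*exp(-2*t), t^2*exp(-2*t)/2 + 2*t*exp(-2*t) + exp(-2*t), t^2*exp(-2*t)/2]
  [t*exp(-2*t), -t^2*exp(-2*t)/2 - 2*t*exp(-2*t), -t^2*exp(-2*t)/2 + exp(-2*t)]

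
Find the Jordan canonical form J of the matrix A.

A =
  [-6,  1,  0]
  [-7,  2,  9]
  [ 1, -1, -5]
J_1(-5) ⊕ J_2(-2)

The characteristic polynomial is
  det(x·I − A) = x^3 + 9*x^2 + 24*x + 20 = (x + 2)^2*(x + 5)

Eigenvalues and multiplicities (the geometric multiplicity of λ is n − rank(A − λI), which equals the number of Jordan blocks for λ):
  λ = -5: algebraic multiplicity = 1, geometric multiplicity = 1
  λ = -2: algebraic multiplicity = 2, geometric multiplicity = 1

Determining the block sizes for each eigenvalue:
  λ = -5: one block (gm = 1), so the single block has size am = 1 → block sizes [1]
  λ = -2: one block (gm = 1), so the single block has size am = 2 → block sizes [2]

Assembling the blocks gives a Jordan form
J =
  [-5,  0,  0]
  [ 0, -2,  1]
  [ 0,  0, -2]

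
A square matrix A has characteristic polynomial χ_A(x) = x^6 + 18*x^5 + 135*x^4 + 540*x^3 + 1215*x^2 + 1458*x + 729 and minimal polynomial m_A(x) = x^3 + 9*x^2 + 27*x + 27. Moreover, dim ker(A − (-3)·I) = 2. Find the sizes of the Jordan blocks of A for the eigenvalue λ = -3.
Block sizes for λ = -3: [3, 3]

Step 1 — from the characteristic polynomial, algebraic multiplicity of λ = -3 is 6. From dim ker(A − (-3)·I) = 2, there are exactly 2 Jordan blocks for λ = -3.
Step 2 — from the minimal polynomial, the factor (x + 3)^3 tells us the largest block for λ = -3 has size 3.
Step 3 — with total size 6, 2 blocks, and largest block 3, the block sizes (in nonincreasing order) are [3, 3].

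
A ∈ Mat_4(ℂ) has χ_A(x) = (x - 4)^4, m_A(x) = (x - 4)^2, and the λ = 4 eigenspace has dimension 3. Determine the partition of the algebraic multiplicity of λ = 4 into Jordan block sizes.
Block sizes for λ = 4: [2, 1, 1]

Step 1 — from the characteristic polynomial, algebraic multiplicity of λ = 4 is 4. From dim ker(A − (4)·I) = 3, there are exactly 3 Jordan blocks for λ = 4.
Step 2 — from the minimal polynomial, the factor (x − 4)^2 tells us the largest block for λ = 4 has size 2.
Step 3 — with total size 4, 3 blocks, and largest block 2, the block sizes (in nonincreasing order) are [2, 1, 1].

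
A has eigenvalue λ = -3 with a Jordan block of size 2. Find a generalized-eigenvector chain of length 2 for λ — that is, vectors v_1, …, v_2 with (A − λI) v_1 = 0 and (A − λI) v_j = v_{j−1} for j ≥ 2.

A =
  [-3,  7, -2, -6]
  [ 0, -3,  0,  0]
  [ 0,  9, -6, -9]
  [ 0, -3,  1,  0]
A Jordan chain for λ = -3 of length 2:
v_1 = (7, 0, 9, -3)ᵀ
v_2 = (0, 1, 0, 0)ᵀ

Let N = A − (-3)·I. We want v_2 with N^2 v_2 = 0 but N^1 v_2 ≠ 0; then v_{j-1} := N · v_j for j = 2, …, 2.

Pick v_2 = (0, 1, 0, 0)ᵀ.
Then v_1 = N · v_2 = (7, 0, 9, -3)ᵀ.

Sanity check: (A − (-3)·I) v_1 = (0, 0, 0, 0)ᵀ = 0. ✓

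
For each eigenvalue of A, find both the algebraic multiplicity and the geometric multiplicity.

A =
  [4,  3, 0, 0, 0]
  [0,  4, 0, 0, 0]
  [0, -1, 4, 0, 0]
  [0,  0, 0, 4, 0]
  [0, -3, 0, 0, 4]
λ = 4: alg = 5, geom = 4

Step 1 — factor the characteristic polynomial to read off the algebraic multiplicities:
  χ_A(x) = (x - 4)^5

Step 2 — compute geometric multiplicities via the rank-nullity identity g(λ) = n − rank(A − λI):
  rank(A − (4)·I) = 1, so dim ker(A − (4)·I) = n − 1 = 4

Summary:
  λ = 4: algebraic multiplicity = 5, geometric multiplicity = 4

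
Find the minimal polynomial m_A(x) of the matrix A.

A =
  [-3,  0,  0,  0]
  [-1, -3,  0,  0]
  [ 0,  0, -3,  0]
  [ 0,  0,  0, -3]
x^2 + 6*x + 9

The characteristic polynomial is χ_A(x) = (x + 3)^4, so the eigenvalues are known. The minimal polynomial is
  m_A(x) = Π_λ (x − λ)^{k_λ}
where k_λ is the size of the *largest* Jordan block for λ (equivalently, the smallest k with (A − λI)^k v = 0 for every generalised eigenvector v of λ).

  λ = -3: largest Jordan block has size 2, contributing (x + 3)^2

So m_A(x) = (x + 3)^2 = x^2 + 6*x + 9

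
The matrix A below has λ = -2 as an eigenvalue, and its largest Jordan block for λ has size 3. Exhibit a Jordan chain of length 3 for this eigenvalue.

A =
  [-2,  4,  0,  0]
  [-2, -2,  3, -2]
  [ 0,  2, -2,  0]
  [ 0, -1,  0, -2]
A Jordan chain for λ = -2 of length 3:
v_1 = (-8, 0, -4, 2)ᵀ
v_2 = (0, -2, 0, 0)ᵀ
v_3 = (1, 0, 0, 0)ᵀ

Let N = A − (-2)·I. We want v_3 with N^3 v_3 = 0 but N^2 v_3 ≠ 0; then v_{j-1} := N · v_j for j = 3, …, 2.

Pick v_3 = (1, 0, 0, 0)ᵀ.
Then v_2 = N · v_3 = (0, -2, 0, 0)ᵀ.
Then v_1 = N · v_2 = (-8, 0, -4, 2)ᵀ.

Sanity check: (A − (-2)·I) v_1 = (0, 0, 0, 0)ᵀ = 0. ✓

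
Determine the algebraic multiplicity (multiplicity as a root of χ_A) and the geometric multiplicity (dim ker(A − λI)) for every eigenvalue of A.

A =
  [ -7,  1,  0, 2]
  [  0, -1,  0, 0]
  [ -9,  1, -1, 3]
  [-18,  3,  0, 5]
λ = -1: alg = 4, geom = 2

Step 1 — factor the characteristic polynomial to read off the algebraic multiplicities:
  χ_A(x) = (x + 1)^4

Step 2 — compute geometric multiplicities via the rank-nullity identity g(λ) = n − rank(A − λI):
  rank(A − (-1)·I) = 2, so dim ker(A − (-1)·I) = n − 2 = 2

Summary:
  λ = -1: algebraic multiplicity = 4, geometric multiplicity = 2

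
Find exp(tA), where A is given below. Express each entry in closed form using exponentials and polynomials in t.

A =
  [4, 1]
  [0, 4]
e^{tA} =
  [exp(4*t), t*exp(4*t)]
  [0, exp(4*t)]

Strategy: write A = P · J · P⁻¹ where J is a Jordan canonical form, so e^{tA} = P · e^{tJ} · P⁻¹, and e^{tJ} can be computed block-by-block.

A has Jordan form
J =
  [4, 1]
  [0, 4]
(up to reordering of blocks).

Per-block formulas:
  For a 2×2 Jordan block J_2(4): exp(t · J_2(4)) = e^(4t)·(I + t·N), where N is the 2×2 nilpotent shift.

After assembling e^{tJ} and conjugating by P, we get:

e^{tA} =
  [exp(4*t), t*exp(4*t)]
  [0, exp(4*t)]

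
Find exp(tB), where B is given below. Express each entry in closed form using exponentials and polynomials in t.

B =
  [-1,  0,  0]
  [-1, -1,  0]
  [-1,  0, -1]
e^{tB} =
  [exp(-t), 0, 0]
  [-t*exp(-t), exp(-t), 0]
  [-t*exp(-t), 0, exp(-t)]

Strategy: write B = P · J · P⁻¹ where J is a Jordan canonical form, so e^{tB} = P · e^{tJ} · P⁻¹, and e^{tJ} can be computed block-by-block.

B has Jordan form
J =
  [-1,  1,  0]
  [ 0, -1,  0]
  [ 0,  0, -1]
(up to reordering of blocks).

Per-block formulas:
  For a 1×1 block at λ = -1: exp(t · [-1]) = [e^(-1t)].
  For a 2×2 Jordan block J_2(-1): exp(t · J_2(-1)) = e^(-1t)·(I + t·N), where N is the 2×2 nilpotent shift.

After assembling e^{tJ} and conjugating by P, we get:

e^{tB} =
  [exp(-t), 0, 0]
  [-t*exp(-t), exp(-t), 0]
  [-t*exp(-t), 0, exp(-t)]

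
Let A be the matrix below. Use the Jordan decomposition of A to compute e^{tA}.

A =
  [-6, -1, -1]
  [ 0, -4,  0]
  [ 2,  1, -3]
e^{tA} =
  [-exp(-4*t) + 2*exp(-5*t), -exp(-4*t) + exp(-5*t), -exp(-4*t) + exp(-5*t)]
  [0, exp(-4*t), 0]
  [2*exp(-4*t) - 2*exp(-5*t), exp(-4*t) - exp(-5*t), 2*exp(-4*t) - exp(-5*t)]

Strategy: write A = P · J · P⁻¹ where J is a Jordan canonical form, so e^{tA} = P · e^{tJ} · P⁻¹, and e^{tJ} can be computed block-by-block.

A has Jordan form
J =
  [-5,  0,  0]
  [ 0, -4,  0]
  [ 0,  0, -4]
(up to reordering of blocks).

Per-block formulas:
  For a 1×1 block at λ = -4: exp(t · [-4]) = [e^(-4t)].
  For a 1×1 block at λ = -5: exp(t · [-5]) = [e^(-5t)].

After assembling e^{tJ} and conjugating by P, we get:

e^{tA} =
  [-exp(-4*t) + 2*exp(-5*t), -exp(-4*t) + exp(-5*t), -exp(-4*t) + exp(-5*t)]
  [0, exp(-4*t), 0]
  [2*exp(-4*t) - 2*exp(-5*t), exp(-4*t) - exp(-5*t), 2*exp(-4*t) - exp(-5*t)]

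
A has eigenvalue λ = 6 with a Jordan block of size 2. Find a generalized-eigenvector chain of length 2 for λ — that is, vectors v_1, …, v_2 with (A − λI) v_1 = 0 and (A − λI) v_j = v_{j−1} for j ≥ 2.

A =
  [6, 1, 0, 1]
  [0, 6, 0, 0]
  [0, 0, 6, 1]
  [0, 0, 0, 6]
A Jordan chain for λ = 6 of length 2:
v_1 = (1, 0, 0, 0)ᵀ
v_2 = (0, 1, 0, 0)ᵀ

Let N = A − (6)·I. We want v_2 with N^2 v_2 = 0 but N^1 v_2 ≠ 0; then v_{j-1} := N · v_j for j = 2, …, 2.

Pick v_2 = (0, 1, 0, 0)ᵀ.
Then v_1 = N · v_2 = (1, 0, 0, 0)ᵀ.

Sanity check: (A − (6)·I) v_1 = (0, 0, 0, 0)ᵀ = 0. ✓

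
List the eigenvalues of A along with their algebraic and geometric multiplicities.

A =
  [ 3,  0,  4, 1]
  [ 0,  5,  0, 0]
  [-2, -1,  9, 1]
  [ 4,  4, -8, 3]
λ = 5: alg = 4, geom = 2

Step 1 — factor the characteristic polynomial to read off the algebraic multiplicities:
  χ_A(x) = (x - 5)^4

Step 2 — compute geometric multiplicities via the rank-nullity identity g(λ) = n − rank(A − λI):
  rank(A − (5)·I) = 2, so dim ker(A − (5)·I) = n − 2 = 2

Summary:
  λ = 5: algebraic multiplicity = 4, geometric multiplicity = 2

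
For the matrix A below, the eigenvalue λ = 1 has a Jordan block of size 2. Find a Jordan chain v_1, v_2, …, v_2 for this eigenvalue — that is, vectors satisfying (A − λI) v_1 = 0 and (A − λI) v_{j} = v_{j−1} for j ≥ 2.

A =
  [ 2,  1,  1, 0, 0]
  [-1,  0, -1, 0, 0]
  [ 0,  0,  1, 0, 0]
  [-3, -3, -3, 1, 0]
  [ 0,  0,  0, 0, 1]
A Jordan chain for λ = 1 of length 2:
v_1 = (1, -1, 0, -3, 0)ᵀ
v_2 = (1, 0, 0, 0, 0)ᵀ

Let N = A − (1)·I. We want v_2 with N^2 v_2 = 0 but N^1 v_2 ≠ 0; then v_{j-1} := N · v_j for j = 2, …, 2.

Pick v_2 = (1, 0, 0, 0, 0)ᵀ.
Then v_1 = N · v_2 = (1, -1, 0, -3, 0)ᵀ.

Sanity check: (A − (1)·I) v_1 = (0, 0, 0, 0, 0)ᵀ = 0. ✓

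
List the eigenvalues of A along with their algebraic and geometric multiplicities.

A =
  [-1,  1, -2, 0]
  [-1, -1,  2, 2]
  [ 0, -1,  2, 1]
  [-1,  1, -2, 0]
λ = 0: alg = 4, geom = 2

Step 1 — factor the characteristic polynomial to read off the algebraic multiplicities:
  χ_A(x) = x^4

Step 2 — compute geometric multiplicities via the rank-nullity identity g(λ) = n − rank(A − λI):
  rank(A − (0)·I) = 2, so dim ker(A − (0)·I) = n − 2 = 2

Summary:
  λ = 0: algebraic multiplicity = 4, geometric multiplicity = 2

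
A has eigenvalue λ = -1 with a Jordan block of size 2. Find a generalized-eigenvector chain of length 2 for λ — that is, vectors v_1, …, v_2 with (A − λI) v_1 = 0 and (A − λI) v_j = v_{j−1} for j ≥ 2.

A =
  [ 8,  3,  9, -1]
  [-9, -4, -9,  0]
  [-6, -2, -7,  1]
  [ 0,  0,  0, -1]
A Jordan chain for λ = -1 of length 2:
v_1 = (9, -9, -6, 0)ᵀ
v_2 = (1, 0, 0, 0)ᵀ

Let N = A − (-1)·I. We want v_2 with N^2 v_2 = 0 but N^1 v_2 ≠ 0; then v_{j-1} := N · v_j for j = 2, …, 2.

Pick v_2 = (1, 0, 0, 0)ᵀ.
Then v_1 = N · v_2 = (9, -9, -6, 0)ᵀ.

Sanity check: (A − (-1)·I) v_1 = (0, 0, 0, 0)ᵀ = 0. ✓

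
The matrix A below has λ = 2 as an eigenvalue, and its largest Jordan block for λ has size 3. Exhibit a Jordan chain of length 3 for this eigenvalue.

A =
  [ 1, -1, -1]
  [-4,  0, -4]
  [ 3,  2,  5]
A Jordan chain for λ = 2 of length 3:
v_1 = (2, 0, -2)ᵀ
v_2 = (-1, -4, 3)ᵀ
v_3 = (1, 0, 0)ᵀ

Let N = A − (2)·I. We want v_3 with N^3 v_3 = 0 but N^2 v_3 ≠ 0; then v_{j-1} := N · v_j for j = 3, …, 2.

Pick v_3 = (1, 0, 0)ᵀ.
Then v_2 = N · v_3 = (-1, -4, 3)ᵀ.
Then v_1 = N · v_2 = (2, 0, -2)ᵀ.

Sanity check: (A − (2)·I) v_1 = (0, 0, 0)ᵀ = 0. ✓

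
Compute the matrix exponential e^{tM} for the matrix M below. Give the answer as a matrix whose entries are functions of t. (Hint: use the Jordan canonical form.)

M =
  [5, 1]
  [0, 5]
e^{tM} =
  [exp(5*t), t*exp(5*t)]
  [0, exp(5*t)]

Strategy: write M = P · J · P⁻¹ where J is a Jordan canonical form, so e^{tM} = P · e^{tJ} · P⁻¹, and e^{tJ} can be computed block-by-block.

M has Jordan form
J =
  [5, 1]
  [0, 5]
(up to reordering of blocks).

Per-block formulas:
  For a 2×2 Jordan block J_2(5): exp(t · J_2(5)) = e^(5t)·(I + t·N), where N is the 2×2 nilpotent shift.

After assembling e^{tJ} and conjugating by P, we get:

e^{tM} =
  [exp(5*t), t*exp(5*t)]
  [0, exp(5*t)]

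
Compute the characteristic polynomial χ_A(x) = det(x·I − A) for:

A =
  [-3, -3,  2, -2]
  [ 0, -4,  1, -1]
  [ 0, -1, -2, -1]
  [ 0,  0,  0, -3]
x^4 + 12*x^3 + 54*x^2 + 108*x + 81

Expanding det(x·I − A) (e.g. by cofactor expansion or by noting that A is similar to its Jordan form J, which has the same characteristic polynomial as A) gives
  χ_A(x) = x^4 + 12*x^3 + 54*x^2 + 108*x + 81
which factors as (x + 3)^4. The eigenvalues (with algebraic multiplicities) are λ = -3 with multiplicity 4.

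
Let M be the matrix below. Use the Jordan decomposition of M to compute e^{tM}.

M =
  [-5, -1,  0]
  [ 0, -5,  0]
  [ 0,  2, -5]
e^{tM} =
  [exp(-5*t), -t*exp(-5*t), 0]
  [0, exp(-5*t), 0]
  [0, 2*t*exp(-5*t), exp(-5*t)]

Strategy: write M = P · J · P⁻¹ where J is a Jordan canonical form, so e^{tM} = P · e^{tJ} · P⁻¹, and e^{tJ} can be computed block-by-block.

M has Jordan form
J =
  [-5,  1,  0]
  [ 0, -5,  0]
  [ 0,  0, -5]
(up to reordering of blocks).

Per-block formulas:
  For a 2×2 Jordan block J_2(-5): exp(t · J_2(-5)) = e^(-5t)·(I + t·N), where N is the 2×2 nilpotent shift.
  For a 1×1 block at λ = -5: exp(t · [-5]) = [e^(-5t)].

After assembling e^{tJ} and conjugating by P, we get:

e^{tM} =
  [exp(-5*t), -t*exp(-5*t), 0]
  [0, exp(-5*t), 0]
  [0, 2*t*exp(-5*t), exp(-5*t)]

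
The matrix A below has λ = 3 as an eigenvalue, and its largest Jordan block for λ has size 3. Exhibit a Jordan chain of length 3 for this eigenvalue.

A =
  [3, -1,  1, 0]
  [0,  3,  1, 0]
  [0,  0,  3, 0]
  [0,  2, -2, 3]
A Jordan chain for λ = 3 of length 3:
v_1 = (-1, 0, 0, 2)ᵀ
v_2 = (1, 1, 0, -2)ᵀ
v_3 = (0, 0, 1, 0)ᵀ

Let N = A − (3)·I. We want v_3 with N^3 v_3 = 0 but N^2 v_3 ≠ 0; then v_{j-1} := N · v_j for j = 3, …, 2.

Pick v_3 = (0, 0, 1, 0)ᵀ.
Then v_2 = N · v_3 = (1, 1, 0, -2)ᵀ.
Then v_1 = N · v_2 = (-1, 0, 0, 2)ᵀ.

Sanity check: (A − (3)·I) v_1 = (0, 0, 0, 0)ᵀ = 0. ✓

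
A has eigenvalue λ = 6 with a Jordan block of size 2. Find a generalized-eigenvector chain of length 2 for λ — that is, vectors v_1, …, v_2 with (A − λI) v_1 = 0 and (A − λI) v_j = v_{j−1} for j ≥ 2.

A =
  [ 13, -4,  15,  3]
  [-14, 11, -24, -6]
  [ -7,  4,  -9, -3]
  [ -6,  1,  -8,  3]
A Jordan chain for λ = 6 of length 2:
v_1 = (1, -2, -1, 0)ᵀ
v_2 = (1, 0, 0, -2)ᵀ

Let N = A − (6)·I. We want v_2 with N^2 v_2 = 0 but N^1 v_2 ≠ 0; then v_{j-1} := N · v_j for j = 2, …, 2.

Pick v_2 = (1, 0, 0, -2)ᵀ.
Then v_1 = N · v_2 = (1, -2, -1, 0)ᵀ.

Sanity check: (A − (6)·I) v_1 = (0, 0, 0, 0)ᵀ = 0. ✓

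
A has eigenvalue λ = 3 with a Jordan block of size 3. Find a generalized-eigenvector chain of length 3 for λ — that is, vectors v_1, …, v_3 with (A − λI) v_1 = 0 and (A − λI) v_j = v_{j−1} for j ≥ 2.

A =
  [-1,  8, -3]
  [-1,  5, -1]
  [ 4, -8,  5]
A Jordan chain for λ = 3 of length 3:
v_1 = (-4, -2, 0)ᵀ
v_2 = (-4, -1, 4)ᵀ
v_3 = (1, 0, 0)ᵀ

Let N = A − (3)·I. We want v_3 with N^3 v_3 = 0 but N^2 v_3 ≠ 0; then v_{j-1} := N · v_j for j = 3, …, 2.

Pick v_3 = (1, 0, 0)ᵀ.
Then v_2 = N · v_3 = (-4, -1, 4)ᵀ.
Then v_1 = N · v_2 = (-4, -2, 0)ᵀ.

Sanity check: (A − (3)·I) v_1 = (0, 0, 0)ᵀ = 0. ✓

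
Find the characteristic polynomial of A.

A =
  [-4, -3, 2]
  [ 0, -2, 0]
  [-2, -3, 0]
x^3 + 6*x^2 + 12*x + 8

Expanding det(x·I − A) (e.g. by cofactor expansion or by noting that A is similar to its Jordan form J, which has the same characteristic polynomial as A) gives
  χ_A(x) = x^3 + 6*x^2 + 12*x + 8
which factors as (x + 2)^3. The eigenvalues (with algebraic multiplicities) are λ = -2 with multiplicity 3.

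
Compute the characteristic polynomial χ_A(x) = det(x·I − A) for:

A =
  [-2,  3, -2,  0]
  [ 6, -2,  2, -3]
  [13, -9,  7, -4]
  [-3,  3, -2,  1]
x^4 - 4*x^3 + 6*x^2 - 4*x + 1

Expanding det(x·I − A) (e.g. by cofactor expansion or by noting that A is similar to its Jordan form J, which has the same characteristic polynomial as A) gives
  χ_A(x) = x^4 - 4*x^3 + 6*x^2 - 4*x + 1
which factors as (x - 1)^4. The eigenvalues (with algebraic multiplicities) are λ = 1 with multiplicity 4.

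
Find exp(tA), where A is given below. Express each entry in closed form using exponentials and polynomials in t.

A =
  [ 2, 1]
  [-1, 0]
e^{tA} =
  [t*exp(t) + exp(t), t*exp(t)]
  [-t*exp(t), -t*exp(t) + exp(t)]

Strategy: write A = P · J · P⁻¹ where J is a Jordan canonical form, so e^{tA} = P · e^{tJ} · P⁻¹, and e^{tJ} can be computed block-by-block.

A has Jordan form
J =
  [1, 1]
  [0, 1]
(up to reordering of blocks).

Per-block formulas:
  For a 2×2 Jordan block J_2(1): exp(t · J_2(1)) = e^(1t)·(I + t·N), where N is the 2×2 nilpotent shift.

After assembling e^{tJ} and conjugating by P, we get:

e^{tA} =
  [t*exp(t) + exp(t), t*exp(t)]
  [-t*exp(t), -t*exp(t) + exp(t)]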